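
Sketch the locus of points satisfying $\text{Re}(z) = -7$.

Re(z) = x where z = x + yi; the equation x = -7 is satisfied by all points with that x-coordinate
Locus: Vertical line x = -7


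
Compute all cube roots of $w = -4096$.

|w| = 4096, arg(w) = 180°
Root modulus = 4096^(1/3) = 16
Root arguments: θ_k = (180° + 360°k)/3 for k = 0, 1, ..., 2
Roots: 8 + 8*sqrt(3)i, -16, 8 - 8*sqrt(3)i


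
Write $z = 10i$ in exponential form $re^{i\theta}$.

r = |z| = sqrt((0)^2 + (10)^2) = sqrt(0 + 100) = sqrt(100) = 10
a = 0 and b > 0, so z lies on the positive imaginary axis: θ = 90° = π/2
z = 10e^(i*π/2)


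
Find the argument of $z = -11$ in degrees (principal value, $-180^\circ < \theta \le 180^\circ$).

b = 0 and a < 0, so z lies on the negative real axis: θ = 180°


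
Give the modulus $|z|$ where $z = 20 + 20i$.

|z| = sqrt(a^2 + b^2) = sqrt(20^2 + 20^2) = sqrt(800) = sqrt(800)


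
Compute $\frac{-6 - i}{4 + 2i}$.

Multiply numerator and denominator by conjugate (4 - 2i):
= (-6 - i)(4 - 2i) / (4^2 + 2^2)
= (-26 + 8i) / 20
Divide through by 2: (-13 + 4i) / 10
= -13/10 + (2/5)i


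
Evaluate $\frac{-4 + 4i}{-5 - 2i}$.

Multiply numerator and denominator by conjugate (-5 + 2i):
= (-4 + 4i)(-5 + 2i) / ((-5)^2 + (-2)^2)
= (12 - 28i) / 29
= 12/29 - (28/29)i


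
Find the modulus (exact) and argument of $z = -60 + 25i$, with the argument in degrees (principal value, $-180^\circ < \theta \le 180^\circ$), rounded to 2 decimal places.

|z| = sqrt((-60)^2 + 25^2) = 65
arg(z) = arctan(b/a) = arctan(25/-60) (quadrant-adjusted) = 157.38°


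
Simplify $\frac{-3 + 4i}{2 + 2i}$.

Multiply numerator and denominator by conjugate (2 - 2i):
= (-3 + 4i)(2 - 2i) / (2^2 + 2^2)
= (2 + 14i) / 8
Divide through by 2: (1 + 7i) / 4
= 1/4 + (7/4)i


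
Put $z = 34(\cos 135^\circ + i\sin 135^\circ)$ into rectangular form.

a = r cos θ = 34 * -sqrt(2)/2 = -17*sqrt(2)
b = r sin θ = 34 * sqrt(2)/2 = 17*sqrt(2)
z = -17*sqrt(2) + 17*sqrt(2)i


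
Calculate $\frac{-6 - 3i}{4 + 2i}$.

Multiply numerator and denominator by conjugate (4 - 2i):
= (-6 - 3i)(4 - 2i) / (4^2 + 2^2)
= (-30) / 20
Divide through by 10: (-3) / 2
= -3/2


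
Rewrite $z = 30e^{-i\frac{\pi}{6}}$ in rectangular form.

a = r cos θ = 30 * sqrt(3)/2 = 15*sqrt(3)
b = r sin θ = 30 * -1/2 = -15
z = 15*sqrt(3) - 15i


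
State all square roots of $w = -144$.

|w| = 144, arg(w) = 180°
Root modulus = 144^(1/2) = 12
Root arguments: θ_k = (180° + 360°k)/2 for k = 0, 1, ..., 1
Roots: 12i, -12i


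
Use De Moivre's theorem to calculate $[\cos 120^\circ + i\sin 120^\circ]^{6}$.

By De Moivre: z^n = r^n(cos(nθ) + i sin(nθ))
= 1^6(cos(6*120°) + i sin(6*120°))
= 1(cos 0° + i sin 0°)
= 1


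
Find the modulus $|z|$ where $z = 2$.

|z| = sqrt(a^2 + b^2) = sqrt(2^2 + 0^2) = sqrt(4) = 2


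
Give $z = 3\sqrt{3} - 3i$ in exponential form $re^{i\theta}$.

r = |z| = sqrt((3*sqrt(3))^2 + (-3)^2) = sqrt(27 + 9) = sqrt(36) = 6
θ = arctan(b/a) = arctan(-3/5.1962) (quadrant-adjusted) = -30° = -π/6
z = 6e^(-i*π/6)


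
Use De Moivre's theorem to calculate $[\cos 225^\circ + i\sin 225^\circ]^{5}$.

By De Moivre: z^n = r^n(cos(nθ) + i sin(nθ))
= 1^5(cos(5*225°) + i sin(5*225°))
= 1(cos 45° + i sin 45°)
= sqrt(2)/2 + (sqrt(2)/2)i


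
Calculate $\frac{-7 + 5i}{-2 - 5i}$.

Multiply numerator and denominator by conjugate (-2 + 5i):
= (-7 + 5i)(-2 + 5i) / ((-2)^2 + (-5)^2)
= (-11 - 45i) / 29
= -11/29 - (45/29)i


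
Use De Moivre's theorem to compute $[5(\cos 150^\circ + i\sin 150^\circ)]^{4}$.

By De Moivre: z^n = r^n(cos(nθ) + i sin(nθ))
= 5^4(cos(4*150°) + i sin(4*150°))
= 625(cos 240° + i sin 240°)
= -625/2 - (625*sqrt(3)/2)i


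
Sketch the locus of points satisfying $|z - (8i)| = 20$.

|z - z0| = r describes a circle centered at z0 with radius r
Here z0 = 8i and r = 20
Locus: Circle centered at (0, 8) with radius 20


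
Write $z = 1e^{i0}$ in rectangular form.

a = r cos θ = 1 * 1 = 1
b = r sin θ = 1 * 0 = 0
z = 1


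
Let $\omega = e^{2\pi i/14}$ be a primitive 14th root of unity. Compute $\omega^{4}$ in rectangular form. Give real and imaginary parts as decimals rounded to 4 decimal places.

ω^4 = e^(2πi·4/14) = e^(i·4π/7)
= cos(4π/7) + i sin(4π/7)
= -0.2225 + 0.9749i


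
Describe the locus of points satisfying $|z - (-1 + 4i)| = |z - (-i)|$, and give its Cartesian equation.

|z - z1| = |z - z2| means z is equidistant from z1 and z2,
i.e. the perpendicular bisector of the segment from (-1, 4) to (0, -1) (midpoint (-1/2, 3/2)).
With z = x + yi, square both sides:
(x - (-1))^2 + (y - 4)^2 = (x - 0)^2 + (y - (-1))^2
The x^2 and y^2 terms cancel: 2x + (-10)y = 1 - 17 = -16
Simplify: x - 5y = -8
Locus: Perpendicular bisector of the segment from (-1, 4) to (0, -1): the line x - 5y = -8


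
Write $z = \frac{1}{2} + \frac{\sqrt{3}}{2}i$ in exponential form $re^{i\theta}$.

r = |z| = sqrt((1/2)^2 + (sqrt(3)/2)^2) = sqrt(1/4 + 3/4) = sqrt(1) = 1
θ = arctan(b/a) = arctan(0.866/0.5) (quadrant-adjusted) = 60° = π/3
z = 1e^(i*π/3)


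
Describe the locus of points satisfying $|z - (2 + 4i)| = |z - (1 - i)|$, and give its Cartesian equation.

|z - z1| = |z - z2| means z is equidistant from z1 and z2,
i.e. the perpendicular bisector of the segment from (2, 4) to (1, -1) (midpoint (3/2, 3/2)).
With z = x + yi, square both sides:
(x - 2)^2 + (y - 4)^2 = (x - 1)^2 + (y - (-1))^2
The x^2 and y^2 terms cancel: -2x + (-10)y = 2 - 20 = -18
Simplify: x + 5y = 9
Locus: Perpendicular bisector of the segment from (2, 4) to (1, -1): the line x + 5y = 9


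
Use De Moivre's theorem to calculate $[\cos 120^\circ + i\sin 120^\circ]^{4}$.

By De Moivre: z^n = r^n(cos(nθ) + i sin(nθ))
= 1^4(cos(4*120°) + i sin(4*120°))
= 1(cos 120° + i sin 120°)
= -1/2 + (sqrt(3)/2)i


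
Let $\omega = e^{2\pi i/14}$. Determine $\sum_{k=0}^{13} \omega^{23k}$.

Let ζ = ω^23 = e^(2πi·23/14). Since 14 ∤ 23, ζ ≠ 1.
Sum = Σ_{k=0}^{13} ζ^k = (ζ^14 - 1)/(ζ - 1) = (ω^{23·14} - 1)/(ζ - 1) = (1 - 1)/(ζ - 1) = 0


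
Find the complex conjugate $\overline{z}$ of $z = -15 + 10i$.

If z = a + bi, then conjugate(z) = a - bi
conjugate(-15 + 10i) = -15 - 10i


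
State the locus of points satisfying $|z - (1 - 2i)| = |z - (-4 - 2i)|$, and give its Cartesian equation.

|z - z1| = |z - z2| means z is equidistant from z1 and z2,
i.e. the perpendicular bisector of the segment from (1, -2) to (-4, -2) (midpoint (-3/2, -2)).
With z = x + yi, square both sides:
(x - 1)^2 + (y - (-2))^2 = (x - (-4))^2 + (y - (-2))^2
The x^2 and y^2 terms cancel: -10x + 0y = 20 - 5 = 15
Simplify: x = -3/2
Locus: Perpendicular bisector of the segment from (1, -2) to (-4, -2): the line x = -3/2


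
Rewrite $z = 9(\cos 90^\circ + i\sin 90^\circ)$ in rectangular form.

a = r cos θ = 9 * 0 = 0
b = r sin θ = 9 * 1 = 9
z = 9i


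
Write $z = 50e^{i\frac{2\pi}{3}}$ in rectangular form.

a = r cos θ = 50 * -1/2 = -25
b = r sin θ = 50 * sqrt(3)/2 = 25*sqrt(3)
z = -25 + 25*sqrt(3)i


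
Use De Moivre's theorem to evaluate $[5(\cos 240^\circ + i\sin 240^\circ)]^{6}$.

By De Moivre: z^n = r^n(cos(nθ) + i sin(nθ))
= 5^6(cos(6*240°) + i sin(6*240°))
= 15625(cos 0° + i sin 0°)
= 15625


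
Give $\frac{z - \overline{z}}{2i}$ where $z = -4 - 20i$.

z - conjugate(z) = 2bi
(z - conjugate(z))/(2i) = 2bi/(2i) = b = -20


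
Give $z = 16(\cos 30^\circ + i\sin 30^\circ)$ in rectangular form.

a = r cos θ = 16 * sqrt(3)/2 = 8*sqrt(3)
b = r sin θ = 16 * 1/2 = 8
z = 8*sqrt(3) + 8i


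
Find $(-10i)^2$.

(a + bi)^2 = a^2 - b^2 + 2abi
= 0^2 - (-10)^2 + 2*0*(-10)i
= -100


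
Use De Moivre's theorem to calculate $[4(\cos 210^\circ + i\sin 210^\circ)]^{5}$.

By De Moivre: z^n = r^n(cos(nθ) + i sin(nθ))
= 4^5(cos(5*210°) + i sin(5*210°))
= 1024(cos 330° + i sin 330°)
= 512*sqrt(3) - 512i


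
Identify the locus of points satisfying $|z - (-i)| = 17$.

|z - z0| = r describes a circle centered at z0 with radius r
Here z0 = -i and r = 17
Locus: Circle centered at (0, -1) with radius 17


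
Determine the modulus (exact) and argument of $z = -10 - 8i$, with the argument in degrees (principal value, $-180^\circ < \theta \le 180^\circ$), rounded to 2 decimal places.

|z| = sqrt((-10)^2 + (-8)^2) = sqrt(164)
arg(z) = arctan(b/a) = arctan(-8/-10) (quadrant-adjusted) = -141.34°


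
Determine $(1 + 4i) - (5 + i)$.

(1 - 5) + (4 - 1)i = -4 + 3i


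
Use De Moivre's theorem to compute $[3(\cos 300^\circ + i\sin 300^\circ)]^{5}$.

By De Moivre: z^n = r^n(cos(nθ) + i sin(nθ))
= 3^5(cos(5*300°) + i sin(5*300°))
= 243(cos 60° + i sin 60°)
= 243/2 + (243*sqrt(3)/2)i


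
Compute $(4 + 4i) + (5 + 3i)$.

(4 + 5) + (4 + 3)i = 9 + 7i


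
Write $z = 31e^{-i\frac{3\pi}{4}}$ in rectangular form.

a = r cos θ = 31 * -sqrt(2)/2 = -31*sqrt(2)/2
b = r sin θ = 31 * -sqrt(2)/2 = -31*sqrt(2)/2
z = -31*sqrt(2)/2 - (31*sqrt(2)/2)i


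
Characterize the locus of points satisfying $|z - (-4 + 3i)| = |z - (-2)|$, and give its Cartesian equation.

|z - z1| = |z - z2| means z is equidistant from z1 and z2,
i.e. the perpendicular bisector of the segment from (-4, 3) to (-2, 0) (midpoint (-3, 3/2)).
With z = x + yi, square both sides:
(x - (-4))^2 + (y - 3)^2 = (x - (-2))^2 + (y - 0)^2
The x^2 and y^2 terms cancel: 4x + (-6)y = 4 - 25 = -21
Simplify: 4x - 6y = -21
Locus: Perpendicular bisector of the segment from (-4, 3) to (-2, 0): the line 4x - 6y = -21


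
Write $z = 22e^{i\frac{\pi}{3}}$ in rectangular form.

a = r cos θ = 22 * 1/2 = 11
b = r sin θ = 22 * sqrt(3)/2 = 11*sqrt(3)
z = 11 + 11*sqrt(3)i


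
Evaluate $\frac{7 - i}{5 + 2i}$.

Multiply numerator and denominator by conjugate (5 - 2i):
= (7 - i)(5 - 2i) / (5^2 + 2^2)
= (33 - 19i) / 29
= 33/29 - (19/29)i


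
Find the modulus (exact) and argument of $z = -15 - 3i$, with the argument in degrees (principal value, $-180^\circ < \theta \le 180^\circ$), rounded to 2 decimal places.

|z| = sqrt((-15)^2 + (-3)^2) = sqrt(234)
arg(z) = arctan(b/a) = arctan(-3/-15) (quadrant-adjusted) = -168.69°


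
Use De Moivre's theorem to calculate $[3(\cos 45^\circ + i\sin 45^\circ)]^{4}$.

By De Moivre: z^n = r^n(cos(nθ) + i sin(nθ))
= 3^4(cos(4*45°) + i sin(4*45°))
= 81(cos 180° + i sin 180°)
= -81


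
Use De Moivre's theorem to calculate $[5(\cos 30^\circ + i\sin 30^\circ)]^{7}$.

By De Moivre: z^n = r^n(cos(nθ) + i sin(nθ))
= 5^7(cos(7*30°) + i sin(7*30°))
= 78125(cos 210° + i sin 210°)
= -78125*sqrt(3)/2 - (78125/2)i


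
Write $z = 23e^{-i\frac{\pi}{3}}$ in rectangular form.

a = r cos θ = 23 * 1/2 = 23/2
b = r sin θ = 23 * -sqrt(3)/2 = -23*sqrt(3)/2
z = 23/2 - (23*sqrt(3)/2)i


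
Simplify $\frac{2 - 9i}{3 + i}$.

Multiply numerator and denominator by conjugate (3 - i):
= (2 - 9i)(3 - i) / (3^2 + 1^2)
= (-3 - 29i) / 10
= -3/10 - (29/10)i


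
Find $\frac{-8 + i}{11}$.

Divisor is real, so divide each part by 11:
= -8/11 + (1/11)i


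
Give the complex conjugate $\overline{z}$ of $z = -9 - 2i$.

If z = a + bi, then conjugate(z) = a - bi
conjugate(-9 - 2i) = -9 + 2i


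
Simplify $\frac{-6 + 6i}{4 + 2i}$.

Multiply numerator and denominator by conjugate (4 - 2i):
= (-6 + 6i)(4 - 2i) / (4^2 + 2^2)
= (-12 + 36i) / 20
Divide through by 4: (-3 + 9i) / 5
= -3/5 + (9/5)i


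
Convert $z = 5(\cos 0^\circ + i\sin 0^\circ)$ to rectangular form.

a = r cos θ = 5 * 1 = 5
b = r sin θ = 5 * 0 = 0
z = 5


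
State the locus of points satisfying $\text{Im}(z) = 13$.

Im(z) = y where z = x + yi; the equation y = 13 is satisfied by all points with that y-coordinate
Locus: Horizontal line y = 13


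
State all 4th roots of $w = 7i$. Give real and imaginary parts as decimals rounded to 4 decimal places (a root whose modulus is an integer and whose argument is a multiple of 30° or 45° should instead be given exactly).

|w| = 7, arg(w) = 90°
Root modulus = 7^(1/4) ≈ 1.626577
Root arguments: θ_k = (90° + 360°k)/4 for k = 0, 1, ..., 3
Compute each root as (root modulus)(cos θ_k + i sin θ_k) using full-precision intermediates, then round to 4 decimal places.
Roots: 1.5028 + 0.6225i, -0.6225 + 1.5028i, -1.5028 - 0.6225i, 0.6225 - 1.5028i


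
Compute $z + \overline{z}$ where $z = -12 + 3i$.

z + conjugate(z) = (a + bi) + (a - bi) = 2a
= 2 * (-12) = -24


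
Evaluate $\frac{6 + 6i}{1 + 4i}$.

Multiply numerator and denominator by conjugate (1 - 4i):
= (6 + 6i)(1 - 4i) / (1^2 + 4^2)
= (30 - 18i) / 17
= 30/17 - (18/17)i


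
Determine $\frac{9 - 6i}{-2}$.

Divisor is real, so divide each part by -2:
= -9/2 + 3i


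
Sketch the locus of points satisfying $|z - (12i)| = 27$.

|z - z0| = r describes a circle centered at z0 with radius r
Here z0 = 12i and r = 27
Locus: Circle centered at (0, 12) with radius 27


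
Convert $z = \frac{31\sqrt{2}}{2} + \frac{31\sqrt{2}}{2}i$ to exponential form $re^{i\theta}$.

r = |z| = sqrt((31*sqrt(2)/2)^2 + (31*sqrt(2)/2)^2) = sqrt(961/2 + 961/2) = sqrt(961) = 31
θ = arctan(b/a) = arctan(21.9203/21.9203) (quadrant-adjusted) = 45° = π/4
z = 31e^(i*π/4)


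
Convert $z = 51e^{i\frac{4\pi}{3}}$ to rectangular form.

a = r cos θ = 51 * -1/2 = -51/2
b = r sin θ = 51 * -sqrt(3)/2 = -51*sqrt(3)/2
z = -51/2 - (51*sqrt(3)/2)i


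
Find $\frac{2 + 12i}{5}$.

Divisor is real, so divide each part by 5:
= 2/5 + (12/5)i


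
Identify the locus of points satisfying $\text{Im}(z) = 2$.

Im(z) = y where z = x + yi; the equation y = 2 is satisfied by all points with that y-coordinate
Locus: Horizontal line y = 2


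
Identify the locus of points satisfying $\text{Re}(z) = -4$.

Re(z) = x where z = x + yi; the equation x = -4 is satisfied by all points with that x-coordinate
Locus: Vertical line x = -4


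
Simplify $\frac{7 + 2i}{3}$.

Divisor is real, so divide each part by 3:
= 7/3 + (2/3)i


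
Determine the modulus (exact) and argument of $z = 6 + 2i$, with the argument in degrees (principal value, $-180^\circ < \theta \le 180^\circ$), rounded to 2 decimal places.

|z| = sqrt(6^2 + 2^2) = sqrt(40)
arg(z) = arctan(b/a) = arctan(2/6) (quadrant-adjusted) = 18.43°


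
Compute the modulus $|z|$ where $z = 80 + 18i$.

|z| = sqrt(a^2 + b^2) = sqrt(80^2 + 18^2) = sqrt(6724) = 82


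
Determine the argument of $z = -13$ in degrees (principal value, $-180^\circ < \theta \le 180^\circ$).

b = 0 and a < 0, so z lies on the negative real axis: θ = 180°


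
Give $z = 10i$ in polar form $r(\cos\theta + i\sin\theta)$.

r = |z| = sqrt(a^2 + b^2) = sqrt((0)^2 + (10)^2) = sqrt(0 + 100) = sqrt(100) = 10
a = 0 and b > 0, so z lies on the positive imaginary axis: θ = 90°
z = 10(cos 90° + i sin 90°)


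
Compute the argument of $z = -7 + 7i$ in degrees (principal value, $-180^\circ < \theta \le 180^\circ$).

θ = arctan(b/a) = arctan(7/-7) (quadrant-adjusted) = 135°


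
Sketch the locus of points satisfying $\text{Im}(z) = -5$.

Im(z) = y where z = x + yi; the equation y = -5 is satisfied by all points with that y-coordinate
Locus: Horizontal line y = -5


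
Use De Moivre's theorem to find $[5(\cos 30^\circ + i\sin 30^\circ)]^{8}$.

By De Moivre: z^n = r^n(cos(nθ) + i sin(nθ))
= 5^8(cos(8*30°) + i sin(8*30°))
= 390625(cos 240° + i sin 240°)
= -390625/2 - (390625*sqrt(3)/2)i


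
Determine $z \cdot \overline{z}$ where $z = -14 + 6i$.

z * conjugate(z) = |z|^2 = a^2 + b^2
= (-14)^2 + 6^2 = 232


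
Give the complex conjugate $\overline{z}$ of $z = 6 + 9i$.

If z = a + bi, then conjugate(z) = a - bi
conjugate(6 + 9i) = 6 - 9i


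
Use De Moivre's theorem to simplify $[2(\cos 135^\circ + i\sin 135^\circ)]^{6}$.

By De Moivre: z^n = r^n(cos(nθ) + i sin(nθ))
= 2^6(cos(6*135°) + i sin(6*135°))
= 64(cos 90° + i sin 90°)
= 64i


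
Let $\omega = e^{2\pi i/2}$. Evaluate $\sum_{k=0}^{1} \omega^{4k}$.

Since 2 divides 4, ω^4 = (ω^2)^2 = 1^2 = 1, so every term is 1.
Sum = 2 · 1 = 2


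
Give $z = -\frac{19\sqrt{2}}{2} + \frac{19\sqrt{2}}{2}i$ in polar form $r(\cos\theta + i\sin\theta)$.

r = |z| = sqrt(a^2 + b^2) = sqrt((-19*sqrt(2)/2)^2 + (19*sqrt(2)/2)^2) = sqrt(361/2 + 361/2) = sqrt(361) = 19
θ = arctan(b/a) = arctan(13.435/-13.435) (quadrant-adjusted) = 135°
z = 19(cos 135° + i sin 135°)


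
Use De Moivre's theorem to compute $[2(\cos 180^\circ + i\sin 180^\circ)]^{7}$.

By De Moivre: z^n = r^n(cos(nθ) + i sin(nθ))
= 2^7(cos(7*180°) + i sin(7*180°))
= 128(cos 180° + i sin 180°)
= -128


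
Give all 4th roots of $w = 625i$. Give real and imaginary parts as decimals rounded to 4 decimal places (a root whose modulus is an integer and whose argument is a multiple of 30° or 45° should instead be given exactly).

|w| = 625, arg(w) = 90°
Root modulus = 625^(1/4) = 5
Root arguments: θ_k = (90° + 360°k)/4 for k = 0, 1, ..., 3
Compute each root as (root modulus)(cos θ_k + i sin θ_k) using full-precision intermediates, then round to 4 decimal places.
Roots: 4.6194 + 1.9134i, -1.9134 + 4.6194i, -4.6194 - 1.9134i, 1.9134 - 4.6194i


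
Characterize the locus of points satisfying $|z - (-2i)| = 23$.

|z - z0| = r describes a circle centered at z0 with radius r
Here z0 = -2i and r = 23
Locus: Circle centered at (0, -2) with radius 23


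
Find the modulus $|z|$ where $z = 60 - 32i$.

|z| = sqrt(a^2 + b^2) = sqrt(60^2 + (-32)^2) = sqrt(4624) = 68


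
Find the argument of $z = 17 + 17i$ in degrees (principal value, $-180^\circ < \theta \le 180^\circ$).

θ = arctan(b/a) = arctan(17/17) (quadrant-adjusted) = 45°


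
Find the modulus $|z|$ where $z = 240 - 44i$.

|z| = sqrt(a^2 + b^2) = sqrt(240^2 + (-44)^2) = sqrt(59536) = 244


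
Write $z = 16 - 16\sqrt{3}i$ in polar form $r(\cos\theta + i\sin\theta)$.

r = |z| = sqrt(a^2 + b^2) = sqrt((16)^2 + (-16*sqrt(3))^2) = sqrt(256 + 768) = sqrt(1024) = 32
θ = arctan(b/a) = arctan(-27.7128/16) (quadrant-adjusted) = 300°
z = 32(cos 300° + i sin 300°)


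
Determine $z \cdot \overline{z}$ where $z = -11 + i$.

z * conjugate(z) = |z|^2 = a^2 + b^2
= (-11)^2 + 1^2 = 122


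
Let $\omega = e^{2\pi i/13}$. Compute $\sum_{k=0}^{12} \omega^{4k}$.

Let ζ = ω^4 = e^(2πi·4/13). Since 13 ∤ 4, ζ ≠ 1.
Sum = Σ_{k=0}^{12} ζ^k = (ζ^13 - 1)/(ζ - 1) = (ω^{4·13} - 1)/(ζ - 1) = (1 - 1)/(ζ - 1) = 0


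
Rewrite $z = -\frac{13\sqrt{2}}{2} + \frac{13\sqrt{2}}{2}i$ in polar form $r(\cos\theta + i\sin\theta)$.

r = |z| = sqrt(a^2 + b^2) = sqrt((-13*sqrt(2)/2)^2 + (13*sqrt(2)/2)^2) = sqrt(169/2 + 169/2) = sqrt(169) = 13
θ = arctan(b/a) = arctan(9.1924/-9.1924) (quadrant-adjusted) = 135°
z = 13(cos 135° + i sin 135°)


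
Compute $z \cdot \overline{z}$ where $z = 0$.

z * conjugate(z) = |z|^2 = a^2 + b^2
= 0^2 + 0^2 = 0


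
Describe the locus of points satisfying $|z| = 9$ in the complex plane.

|z| = 9 means sqrt(x^2 + y^2) = 9
This is a circle of radius 9 centered at the origin


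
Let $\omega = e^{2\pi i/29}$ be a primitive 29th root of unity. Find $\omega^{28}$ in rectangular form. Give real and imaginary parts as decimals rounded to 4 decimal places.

ω^28 = e^(2πi·28/29) = e^(i·56π/29)
= cos(56π/29) + i sin(56π/29)
= 0.9766 - 0.2150i


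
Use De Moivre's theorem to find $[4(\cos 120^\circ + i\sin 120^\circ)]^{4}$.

By De Moivre: z^n = r^n(cos(nθ) + i sin(nθ))
= 4^4(cos(4*120°) + i sin(4*120°))
= 256(cos 120° + i sin 120°)
= -128 + 128*sqrt(3)i


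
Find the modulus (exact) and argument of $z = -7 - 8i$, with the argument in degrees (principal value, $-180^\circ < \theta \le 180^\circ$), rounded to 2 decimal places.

|z| = sqrt((-7)^2 + (-8)^2) = sqrt(113)
arg(z) = arctan(b/a) = arctan(-8/-7) (quadrant-adjusted) = -131.19°


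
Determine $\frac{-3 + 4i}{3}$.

Divisor is real, so divide each part by 3:
= -1 + (4/3)i


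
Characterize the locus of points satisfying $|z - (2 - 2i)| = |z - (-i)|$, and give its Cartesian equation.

|z - z1| = |z - z2| means z is equidistant from z1 and z2,
i.e. the perpendicular bisector of the segment from (2, -2) to (0, -1) (midpoint (1, -3/2)).
With z = x + yi, square both sides:
(x - 2)^2 + (y - (-2))^2 = (x - 0)^2 + (y - (-1))^2
The x^2 and y^2 terms cancel: -4x + 2y = 1 - 8 = -7
Simplify: 4x - 2y = 7
Locus: Perpendicular bisector of the segment from (2, -2) to (0, -1): the line 4x - 2y = 7


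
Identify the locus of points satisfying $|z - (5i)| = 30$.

|z - z0| = r describes a circle centered at z0 with radius r
Here z0 = 5i and r = 30
Locus: Circle centered at (0, 5) with radius 30


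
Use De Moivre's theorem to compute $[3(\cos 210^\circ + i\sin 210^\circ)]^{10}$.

By De Moivre: z^n = r^n(cos(nθ) + i sin(nθ))
= 3^10(cos(10*210°) + i sin(10*210°))
= 59049(cos 300° + i sin 300°)
= 59049/2 - (59049*sqrt(3)/2)i


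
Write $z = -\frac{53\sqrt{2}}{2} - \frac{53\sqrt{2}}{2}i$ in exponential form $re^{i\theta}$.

r = |z| = sqrt((-53*sqrt(2)/2)^2 + (-53*sqrt(2)/2)^2) = sqrt(2809/2 + 2809/2) = sqrt(2809) = 53
θ = arctan(b/a) = arctan(-37.4767/-37.4767) (quadrant-adjusted) = -135° = -3π/4
z = 53e^(-i*3π/4)


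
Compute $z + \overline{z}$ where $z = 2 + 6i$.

z + conjugate(z) = (a + bi) + (a - bi) = 2a
= 2 * 2 = 4


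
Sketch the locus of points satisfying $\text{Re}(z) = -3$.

Re(z) = x where z = x + yi; the equation x = -3 is satisfied by all points with that x-coordinate
Locus: Vertical line x = -3


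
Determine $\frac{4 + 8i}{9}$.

Divisor is real, so divide each part by 9:
= 4/9 + (8/9)i


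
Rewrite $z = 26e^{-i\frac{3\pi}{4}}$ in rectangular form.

a = r cos θ = 26 * -sqrt(2)/2 = -13*sqrt(2)
b = r sin θ = 26 * -sqrt(2)/2 = -13*sqrt(2)
z = -13*sqrt(2) - 13*sqrt(2)i


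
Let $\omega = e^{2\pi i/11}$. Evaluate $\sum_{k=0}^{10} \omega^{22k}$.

Since 11 divides 22, ω^22 = (ω^11)^2 = 1^2 = 1, so every term is 1.
Sum = 11 · 1 = 11


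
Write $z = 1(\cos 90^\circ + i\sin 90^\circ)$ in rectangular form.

a = r cos θ = 1 * 0 = 0
b = r sin θ = 1 * 1 = 1
z = i


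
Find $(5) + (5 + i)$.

(5 + 5) + (0 + 1)i = 10 + i


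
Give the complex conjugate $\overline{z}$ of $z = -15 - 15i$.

If z = a + bi, then conjugate(z) = a - bi
conjugate(-15 - 15i) = -15 + 15i


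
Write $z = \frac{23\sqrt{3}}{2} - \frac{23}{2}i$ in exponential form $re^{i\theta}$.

r = |z| = sqrt((23*sqrt(3)/2)^2 + (-23/2)^2) = sqrt(1587/4 + 529/4) = sqrt(529) = 23
θ = arctan(b/a) = arctan(-11.5/19.9186) (quadrant-adjusted) = -30° = -π/6
z = 23e^(-i*π/6)


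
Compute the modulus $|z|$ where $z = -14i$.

|z| = sqrt(a^2 + b^2) = sqrt(0^2 + (-14)^2) = sqrt(196) = 14


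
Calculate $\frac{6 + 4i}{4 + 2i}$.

Multiply numerator and denominator by conjugate (4 - 2i):
= (6 + 4i)(4 - 2i) / (4^2 + 2^2)
= (32 + 4i) / 20
Divide through by 4: (8 + i) / 5
= 8/5 + (1/5)i


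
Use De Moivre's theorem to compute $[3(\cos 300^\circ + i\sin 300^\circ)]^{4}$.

By De Moivre: z^n = r^n(cos(nθ) + i sin(nθ))
= 3^4(cos(4*300°) + i sin(4*300°))
= 81(cos 120° + i sin 120°)
= -81/2 + (81*sqrt(3)/2)i


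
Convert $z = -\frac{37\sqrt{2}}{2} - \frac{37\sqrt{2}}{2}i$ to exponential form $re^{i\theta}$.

r = |z| = sqrt((-37*sqrt(2)/2)^2 + (-37*sqrt(2)/2)^2) = sqrt(1369/2 + 1369/2) = sqrt(1369) = 37
θ = arctan(b/a) = arctan(-26.163/-26.163) (quadrant-adjusted) = 225° = 5π/4
z = 37e^(i*5π/4)


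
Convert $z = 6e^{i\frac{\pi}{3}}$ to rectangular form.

a = r cos θ = 6 * 1/2 = 3
b = r sin θ = 6 * sqrt(3)/2 = 3*sqrt(3)
z = 3 + 3*sqrt(3)i


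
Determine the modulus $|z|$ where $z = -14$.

|z| = sqrt(a^2 + b^2) = sqrt((-14)^2 + 0^2) = sqrt(196) = 14


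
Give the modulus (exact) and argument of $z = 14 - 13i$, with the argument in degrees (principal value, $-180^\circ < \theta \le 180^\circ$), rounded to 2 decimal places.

|z| = sqrt(14^2 + (-13)^2) = sqrt(365)
arg(z) = arctan(b/a) = arctan(-13/14) (quadrant-adjusted) = -42.88°


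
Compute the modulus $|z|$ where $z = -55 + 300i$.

|z| = sqrt(a^2 + b^2) = sqrt((-55)^2 + 300^2) = sqrt(93025) = 305


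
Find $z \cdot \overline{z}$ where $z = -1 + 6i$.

z * conjugate(z) = |z|^2 = a^2 + b^2
= (-1)^2 + 6^2 = 37


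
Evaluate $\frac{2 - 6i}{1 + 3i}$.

Multiply numerator and denominator by conjugate (1 - 3i):
= (2 - 6i)(1 - 3i) / (1^2 + 3^2)
= (-16 - 12i) / 10
Divide through by 2: (-8 - 6i) / 5
= -8/5 - (6/5)i


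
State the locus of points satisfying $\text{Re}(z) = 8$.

Re(z) = x where z = x + yi; the equation x = 8 is satisfied by all points with that x-coordinate
Locus: Vertical line x = 8


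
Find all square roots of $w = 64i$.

|w| = 64, arg(w) = 90°
Root modulus = 64^(1/2) = 8
Root arguments: θ_k = (90° + 360°k)/2 for k = 0, 1, ..., 1
Roots: 4*sqrt(2) + 4*sqrt(2)i, -4*sqrt(2) - 4*sqrt(2)i


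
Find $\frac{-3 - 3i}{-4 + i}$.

Multiply numerator and denominator by conjugate (-4 - i):
= (-3 - 3i)(-4 - i) / ((-4)^2 + 1^2)
= (9 + 15i) / 17
= 9/17 + (15/17)i


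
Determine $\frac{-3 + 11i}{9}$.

Divisor is real, so divide each part by 9:
= -1/3 + (11/9)i


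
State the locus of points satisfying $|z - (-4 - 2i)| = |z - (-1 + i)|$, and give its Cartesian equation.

|z - z1| = |z - z2| means z is equidistant from z1 and z2,
i.e. the perpendicular bisector of the segment from (-4, -2) to (-1, 1) (midpoint (-5/2, -1/2)).
With z = x + yi, square both sides:
(x - (-4))^2 + (y - (-2))^2 = (x - (-1))^2 + (y - 1)^2
The x^2 and y^2 terms cancel: 6x + 6y = 2 - 20 = -18
Simplify: x + y = -3
Locus: Perpendicular bisector of the segment from (-4, -2) to (-1, 1): the line x + y = -3


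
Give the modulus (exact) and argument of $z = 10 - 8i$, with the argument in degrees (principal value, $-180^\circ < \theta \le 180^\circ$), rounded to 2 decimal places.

|z| = sqrt(10^2 + (-8)^2) = sqrt(164)
arg(z) = arctan(b/a) = arctan(-8/10) (quadrant-adjusted) = -38.66°


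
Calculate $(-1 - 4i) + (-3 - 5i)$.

(-1 + (-3)) + (-4 + (-5))i = -4 - 9i


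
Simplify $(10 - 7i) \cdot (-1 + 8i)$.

(a1*a2 - b1*b2) + (a1*b2 + b1*a2)i
= (-10 - (-56)) + (80 + 7)i
= 46 + 87i


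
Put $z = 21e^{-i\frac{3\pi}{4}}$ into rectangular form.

a = r cos θ = 21 * -sqrt(2)/2 = -21*sqrt(2)/2
b = r sin θ = 21 * -sqrt(2)/2 = -21*sqrt(2)/2
z = -21*sqrt(2)/2 - (21*sqrt(2)/2)i


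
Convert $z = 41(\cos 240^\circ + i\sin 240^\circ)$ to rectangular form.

a = r cos θ = 41 * -1/2 = -41/2
b = r sin θ = 41 * -sqrt(3)/2 = -41*sqrt(3)/2
z = -41/2 - (41*sqrt(3)/2)i


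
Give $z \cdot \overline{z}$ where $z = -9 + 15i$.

z * conjugate(z) = |z|^2 = a^2 + b^2
= (-9)^2 + 15^2 = 306


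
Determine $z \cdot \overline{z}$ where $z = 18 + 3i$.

z * conjugate(z) = |z|^2 = a^2 + b^2
= 18^2 + 3^2 = 333


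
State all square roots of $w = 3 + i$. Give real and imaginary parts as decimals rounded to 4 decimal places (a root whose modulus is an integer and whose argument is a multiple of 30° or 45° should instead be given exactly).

|w| = sqrt(10) ≈ 3.162278, arg(w) ≈ 18.434949°
Root modulus = sqrt(10)^(1/2) ≈ 1.778279
Root arguments: θ_k = (arg(w) + 360°k)/2 for k = 0, 1, ..., 1
Compute each root as (root modulus)(cos θ_k + i sin θ_k) using full-precision intermediates, then round to 4 decimal places.
Roots: 1.7553 + 0.2848i, -1.7553 - 0.2848i


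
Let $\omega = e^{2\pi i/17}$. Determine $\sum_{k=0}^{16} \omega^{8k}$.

Let ζ = ω^8 = e^(2πi·8/17). Since 17 ∤ 8, ζ ≠ 1.
Sum = Σ_{k=0}^{16} ζ^k = (ζ^17 - 1)/(ζ - 1) = (ω^{8·17} - 1)/(ζ - 1) = (1 - 1)/(ζ - 1) = 0


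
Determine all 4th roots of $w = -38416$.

|w| = 38416, arg(w) = 180°
Root modulus = 38416^(1/4) = 14
Root arguments: θ_k = (180° + 360°k)/4 for k = 0, 1, ..., 3
Roots: 7*sqrt(2) + 7*sqrt(2)i, -7*sqrt(2) + 7*sqrt(2)i, -7*sqrt(2) - 7*sqrt(2)i, 7*sqrt(2) - 7*sqrt(2)i


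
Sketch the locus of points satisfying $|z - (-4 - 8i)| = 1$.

|z - z0| = r describes a circle centered at z0 with radius r
Here z0 = -4 - 8i and r = 1
Locus: Circle centered at (-4, -8) with radius 1


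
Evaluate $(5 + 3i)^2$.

(a + bi)^2 = a^2 - b^2 + 2abi
= 5^2 - 3^2 + 2*5*3i
= 16 + 30i


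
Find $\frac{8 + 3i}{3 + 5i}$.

Multiply numerator and denominator by conjugate (3 - 5i):
= (8 + 3i)(3 - 5i) / (3^2 + 5^2)
= (39 - 31i) / 34
= 39/34 - (31/34)i


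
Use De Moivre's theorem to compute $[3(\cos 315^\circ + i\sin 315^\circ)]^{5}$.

By De Moivre: z^n = r^n(cos(nθ) + i sin(nθ))
= 3^5(cos(5*315°) + i sin(5*315°))
= 243(cos 135° + i sin 135°)
= -243*sqrt(2)/2 + (243*sqrt(2)/2)i


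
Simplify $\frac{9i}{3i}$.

Multiply numerator and denominator by conjugate (-3i):
= (9i)(-3i) / (0^2 + 3^2)
= (27) / 9
= 3


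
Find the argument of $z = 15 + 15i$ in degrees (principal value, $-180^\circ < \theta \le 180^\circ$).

θ = arctan(b/a) = arctan(15/15) (quadrant-adjusted) = 45°


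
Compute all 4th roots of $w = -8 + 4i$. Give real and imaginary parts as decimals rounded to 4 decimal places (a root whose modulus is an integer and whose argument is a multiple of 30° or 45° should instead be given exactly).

|w| = sqrt(80) ≈ 8.944272, arg(w) ≈ 153.434949°
Root modulus = sqrt(80)^(1/4) ≈ 1.729363
Root arguments: θ_k = (arg(w) + 360°k)/4 for k = 0, 1, ..., 3
Compute each root as (root modulus)(cos θ_k + i sin θ_k) using full-precision intermediates, then round to 4 decimal places.
Roots: 1.3561 + 1.0732i, -1.0732 + 1.3561i, -1.3561 - 1.0732i, 1.0732 - 1.3561i


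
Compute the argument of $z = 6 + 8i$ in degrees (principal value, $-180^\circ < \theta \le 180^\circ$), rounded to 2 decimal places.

θ = arctan(b/a) = arctan(8/6) (quadrant-adjusted) = 53.13°


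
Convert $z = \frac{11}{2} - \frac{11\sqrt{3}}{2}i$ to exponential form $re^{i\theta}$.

r = |z| = sqrt((11/2)^2 + (-11*sqrt(3)/2)^2) = sqrt(121/4 + 363/4) = sqrt(121) = 11
θ = arctan(b/a) = arctan(-9.5263/5.5) (quadrant-adjusted) = -60° = -π/3
z = 11e^(-i*π/3)


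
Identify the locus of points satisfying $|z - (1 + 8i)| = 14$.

|z - z0| = r describes a circle centered at z0 with radius r
Here z0 = 1 + 8i and r = 14
Locus: Circle centered at (1, 8) with radius 14


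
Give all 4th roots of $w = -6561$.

|w| = 6561, arg(w) = 180°
Root modulus = 6561^(1/4) = 9
Root arguments: θ_k = (180° + 360°k)/4 for k = 0, 1, ..., 3
Roots: 9*sqrt(2)/2 + (9*sqrt(2)/2)i, -9*sqrt(2)/2 + (9*sqrt(2)/2)i, -9*sqrt(2)/2 - (9*sqrt(2)/2)i, 9*sqrt(2)/2 - (9*sqrt(2)/2)i


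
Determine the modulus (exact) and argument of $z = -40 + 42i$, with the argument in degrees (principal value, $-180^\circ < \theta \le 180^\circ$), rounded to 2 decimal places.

|z| = sqrt((-40)^2 + 42^2) = 58
arg(z) = arctan(b/a) = arctan(42/-40) (quadrant-adjusted) = 133.60°


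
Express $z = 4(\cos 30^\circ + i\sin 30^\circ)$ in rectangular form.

a = r cos θ = 4 * sqrt(3)/2 = 2*sqrt(3)
b = r sin θ = 4 * 1/2 = 2
z = 2*sqrt(3) + 2i


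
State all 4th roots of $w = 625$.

|w| = 625, arg(w) = 0°
Root modulus = 625^(1/4) = 5
Root arguments: θ_k = (0° + 360°k)/4 for k = 0, 1, ..., 3
Roots: 5, 5i, -5, -5i


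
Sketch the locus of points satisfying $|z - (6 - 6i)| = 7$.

|z - z0| = r describes a circle centered at z0 with radius r
Here z0 = 6 - 6i and r = 7
Locus: Circle centered at (6, -6) with radius 7


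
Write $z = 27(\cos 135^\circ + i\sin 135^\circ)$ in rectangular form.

a = r cos θ = 27 * -sqrt(2)/2 = -27*sqrt(2)/2
b = r sin θ = 27 * sqrt(2)/2 = 27*sqrt(2)/2
z = -27*sqrt(2)/2 + (27*sqrt(2)/2)i


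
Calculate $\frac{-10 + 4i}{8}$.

Divisor is real, so divide each part by 8:
= -5/4 + (1/2)i


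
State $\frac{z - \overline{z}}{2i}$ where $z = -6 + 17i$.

z - conjugate(z) = 2bi
(z - conjugate(z))/(2i) = 2bi/(2i) = b = 17


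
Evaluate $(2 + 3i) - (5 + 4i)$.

(2 - 5) + (3 - 4)i = -3 - i


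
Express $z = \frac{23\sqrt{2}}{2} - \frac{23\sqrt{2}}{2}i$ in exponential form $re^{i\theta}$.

r = |z| = sqrt((23*sqrt(2)/2)^2 + (-23*sqrt(2)/2)^2) = sqrt(529/2 + 529/2) = sqrt(529) = 23
θ = arctan(b/a) = arctan(-16.2635/16.2635) (quadrant-adjusted) = -45° = -π/4
z = 23e^(-i*π/4)


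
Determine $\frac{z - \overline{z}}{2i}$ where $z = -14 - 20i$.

z - conjugate(z) = 2bi
(z - conjugate(z))/(2i) = 2bi/(2i) = b = -20


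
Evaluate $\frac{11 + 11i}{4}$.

Divisor is real, so divide each part by 4:
= 11/4 + (11/4)i


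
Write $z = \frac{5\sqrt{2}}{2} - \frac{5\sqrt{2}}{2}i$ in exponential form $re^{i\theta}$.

r = |z| = sqrt((5*sqrt(2)/2)^2 + (-5*sqrt(2)/2)^2) = sqrt(25/2 + 25/2) = sqrt(25) = 5
θ = arctan(b/a) = arctan(-3.5355/3.5355) (quadrant-adjusted) = -45° = -π/4
z = 5e^(-i*π/4)


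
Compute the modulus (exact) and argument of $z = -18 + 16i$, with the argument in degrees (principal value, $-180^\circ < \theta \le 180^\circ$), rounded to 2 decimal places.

|z| = sqrt((-18)^2 + 16^2) = sqrt(580)
arg(z) = arctan(b/a) = arctan(16/-18) (quadrant-adjusted) = 138.37°


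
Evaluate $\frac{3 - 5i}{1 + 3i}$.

Multiply numerator and denominator by conjugate (1 - 3i):
= (3 - 5i)(1 - 3i) / (1^2 + 3^2)
= (-12 - 14i) / 10
Divide through by 2: (-6 - 7i) / 5
= -6/5 - (7/5)i


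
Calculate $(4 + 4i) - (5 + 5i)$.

(4 - 5) + (4 - 5)i = -1 - i


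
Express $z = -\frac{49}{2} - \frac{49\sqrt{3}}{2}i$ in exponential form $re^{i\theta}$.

r = |z| = sqrt((-49/2)^2 + (-49*sqrt(3)/2)^2) = sqrt(2401/4 + 7203/4) = sqrt(2401) = 49
θ = arctan(b/a) = arctan(-42.4352/-24.5) (quadrant-adjusted) = -120° = -2π/3
z = 49e^(-i*2π/3)


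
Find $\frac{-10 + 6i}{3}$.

Divisor is real, so divide each part by 3:
= -10/3 + 2i


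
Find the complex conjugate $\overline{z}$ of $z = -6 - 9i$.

If z = a + bi, then conjugate(z) = a - bi
conjugate(-6 - 9i) = -6 + 9i


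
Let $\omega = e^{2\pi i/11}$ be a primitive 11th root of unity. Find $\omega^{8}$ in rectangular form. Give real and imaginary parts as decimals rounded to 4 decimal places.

ω^8 = e^(2πi·8/11) = e^(i·16π/11)
= cos(16π/11) + i sin(16π/11)
= -0.1423 - 0.9898i


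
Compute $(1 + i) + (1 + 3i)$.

(1 + 1) + (1 + 3)i = 2 + 4i


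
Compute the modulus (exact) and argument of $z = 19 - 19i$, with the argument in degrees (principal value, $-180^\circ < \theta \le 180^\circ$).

|z| = sqrt(19^2 + (-19)^2) = sqrt(722)
arg(z) = arctan(b/a) = arctan(-19/19) (quadrant-adjusted) = -45°


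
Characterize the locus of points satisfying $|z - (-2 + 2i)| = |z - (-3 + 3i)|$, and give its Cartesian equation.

|z - z1| = |z - z2| means z is equidistant from z1 and z2,
i.e. the perpendicular bisector of the segment from (-2, 2) to (-3, 3) (midpoint (-5/2, 5/2)).
With z = x + yi, square both sides:
(x - (-2))^2 + (y - 2)^2 = (x - (-3))^2 + (y - 3)^2
The x^2 and y^2 terms cancel: -2x + 2y = 18 - 8 = 10
Simplify: x - y = -5
Locus: Perpendicular bisector of the segment from (-2, 2) to (-3, 3): the line x - y = -5


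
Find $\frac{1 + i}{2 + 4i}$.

Multiply numerator and denominator by conjugate (2 - 4i):
= (1 + i)(2 - 4i) / (2^2 + 4^2)
= (6 - 2i) / 20
Divide through by 2: (3 - i) / 10
= 3/10 - (1/10)i


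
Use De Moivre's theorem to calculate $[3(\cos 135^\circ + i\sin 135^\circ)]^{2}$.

By De Moivre: z^n = r^n(cos(nθ) + i sin(nθ))
= 3^2(cos(2*135°) + i sin(2*135°))
= 9(cos 270° + i sin 270°)
= -9i


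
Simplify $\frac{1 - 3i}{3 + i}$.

Multiply numerator and denominator by conjugate (3 - i):
= (1 - 3i)(3 - i) / (3^2 + 1^2)
= (-10i) / 10
= -i


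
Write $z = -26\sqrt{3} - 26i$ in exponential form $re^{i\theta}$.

r = |z| = sqrt((-26*sqrt(3))^2 + (-26)^2) = sqrt(2028 + 676) = sqrt(2704) = 52
θ = arctan(b/a) = arctan(-26/-45.0333) (quadrant-adjusted) = 210° = 7π/6
z = 52e^(i*7π/6)


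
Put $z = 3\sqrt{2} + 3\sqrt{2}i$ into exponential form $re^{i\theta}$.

r = |z| = sqrt((3*sqrt(2))^2 + (3*sqrt(2))^2) = sqrt(18 + 18) = sqrt(36) = 6
θ = arctan(b/a) = arctan(4.2426/4.2426) (quadrant-adjusted) = 45° = π/4
z = 6e^(i*π/4)


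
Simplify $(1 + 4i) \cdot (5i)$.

(a1*a2 - b1*b2) + (a1*b2 + b1*a2)i
= (0 - 20) + (5 + 0)i
= -20 + 5i


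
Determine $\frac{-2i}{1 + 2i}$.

Multiply numerator and denominator by conjugate (1 - 2i):
= (-2i)(1 - 2i) / (1^2 + 2^2)
= (-4 - 2i) / 5
= -4/5 - (2/5)i


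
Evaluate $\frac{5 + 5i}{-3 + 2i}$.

Multiply numerator and denominator by conjugate (-3 - 2i):
= (5 + 5i)(-3 - 2i) / ((-3)^2 + 2^2)
= (-5 - 25i) / 13
= -5/13 - (25/13)i


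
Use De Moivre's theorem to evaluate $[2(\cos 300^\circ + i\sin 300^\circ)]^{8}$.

By De Moivre: z^n = r^n(cos(nθ) + i sin(nθ))
= 2^8(cos(8*300°) + i sin(8*300°))
= 256(cos 240° + i sin 240°)
= -128 - 128*sqrt(3)i


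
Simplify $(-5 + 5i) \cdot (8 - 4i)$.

(a1*a2 - b1*b2) + (a1*b2 + b1*a2)i
= (-40 - (-20)) + (20 + 40)i
= -20 + 60i


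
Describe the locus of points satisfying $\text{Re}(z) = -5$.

Re(z) = x where z = x + yi; the equation x = -5 is satisfied by all points with that x-coordinate
Locus: Vertical line x = -5


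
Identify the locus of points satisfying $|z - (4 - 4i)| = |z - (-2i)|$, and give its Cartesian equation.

|z - z1| = |z - z2| means z is equidistant from z1 and z2,
i.e. the perpendicular bisector of the segment from (4, -4) to (0, -2) (midpoint (2, -3)).
With z = x + yi, square both sides:
(x - 4)^2 + (y - (-4))^2 = (x - 0)^2 + (y - (-2))^2
The x^2 and y^2 terms cancel: -8x + 4y = 4 - 32 = -28
Simplify: 2x - y = 7
Locus: Perpendicular bisector of the segment from (4, -4) to (0, -2): the line 2x - y = 7


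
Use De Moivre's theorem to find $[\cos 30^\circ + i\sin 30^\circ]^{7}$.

By De Moivre: z^n = r^n(cos(nθ) + i sin(nθ))
= 1^7(cos(7*30°) + i sin(7*30°))
= 1(cos 210° + i sin 210°)
= -sqrt(3)/2 - (1/2)i


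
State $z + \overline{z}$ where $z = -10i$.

z + conjugate(z) = (a + bi) + (a - bi) = 2a
= 2 * 0 = 0


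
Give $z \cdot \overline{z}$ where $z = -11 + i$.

z * conjugate(z) = |z|^2 = a^2 + b^2
= (-11)^2 + 1^2 = 122


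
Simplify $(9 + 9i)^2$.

(a + bi)^2 = a^2 - b^2 + 2abi
= 9^2 - 9^2 + 2*9*9i
= 162i


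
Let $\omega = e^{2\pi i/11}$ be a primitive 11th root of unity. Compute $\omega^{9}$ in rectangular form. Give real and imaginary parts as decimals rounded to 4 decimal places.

ω^9 = e^(2πi·9/11) = e^(i·18π/11)
= cos(18π/11) + i sin(18π/11)
= 0.4154 - 0.9096i


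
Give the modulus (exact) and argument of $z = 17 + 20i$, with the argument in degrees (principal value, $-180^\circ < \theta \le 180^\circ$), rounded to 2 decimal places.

|z| = sqrt(17^2 + 20^2) = sqrt(689)
arg(z) = arctan(b/a) = arctan(20/17) (quadrant-adjusted) = 49.64°


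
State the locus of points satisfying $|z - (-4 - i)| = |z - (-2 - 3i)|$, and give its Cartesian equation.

|z - z1| = |z - z2| means z is equidistant from z1 and z2,
i.e. the perpendicular bisector of the segment from (-4, -1) to (-2, -3) (midpoint (-3, -2)).
With z = x + yi, square both sides:
(x - (-4))^2 + (y - (-1))^2 = (x - (-2))^2 + (y - (-3))^2
The x^2 and y^2 terms cancel: 4x + (-4)y = 13 - 17 = -4
Simplify: x - y = -1
Locus: Perpendicular bisector of the segment from (-4, -1) to (-2, -3): the line x - y = -1


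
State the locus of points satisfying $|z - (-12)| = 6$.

|z - z0| = r describes a circle centered at z0 with radius r
Here z0 = -12 and r = 6
Locus: Circle centered at (-12, 0) with radius 6


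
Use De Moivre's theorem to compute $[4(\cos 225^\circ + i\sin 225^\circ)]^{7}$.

By De Moivre: z^n = r^n(cos(nθ) + i sin(nθ))
= 4^7(cos(7*225°) + i sin(7*225°))
= 16384(cos 135° + i sin 135°)
= -8192*sqrt(2) + 8192*sqrt(2)i
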